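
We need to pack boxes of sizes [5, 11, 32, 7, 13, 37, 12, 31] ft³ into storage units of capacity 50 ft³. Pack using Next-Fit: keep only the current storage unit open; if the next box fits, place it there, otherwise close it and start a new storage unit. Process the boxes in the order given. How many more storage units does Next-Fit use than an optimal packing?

Next-Fit: [5,11,32] [7,13] [37,12] [31] → 4 storage units.
Total size 148 ft³; any packing needs at least ⌈148/50⌉ = 3 storage units.
An optimal packing achieves that bound: [37,13] [32,12,5] [31,11,7] → 3 storage units.
Excess: 4 − 3 = 1.

1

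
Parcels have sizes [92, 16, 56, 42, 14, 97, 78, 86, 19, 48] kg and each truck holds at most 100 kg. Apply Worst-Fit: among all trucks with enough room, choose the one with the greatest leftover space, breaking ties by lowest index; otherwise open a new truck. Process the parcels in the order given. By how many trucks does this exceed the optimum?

1

Worst-Fit: [92] [16,56] [42,14,19] [97] [78] [86] [48] → 7 trucks.
Total size 548 kg; any packing needs at least ⌈548/100⌉ = 6 trucks.
An optimal packing achieves that bound: [97] [92] [86,14] [78,19] [56,42] [48,16] → 6 trucks.
Excess: 7 − 6 = 1.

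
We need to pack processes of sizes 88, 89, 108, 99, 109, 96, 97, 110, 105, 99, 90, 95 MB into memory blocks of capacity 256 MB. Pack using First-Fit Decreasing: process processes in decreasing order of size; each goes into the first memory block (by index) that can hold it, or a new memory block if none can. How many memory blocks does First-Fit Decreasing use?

Sorted descending: 110, 109, 108, 105, 99, 99, 97, 96, 95, 90, 89, 88.
Put 110 MB in memory block 1; 146 MB remain.
Put 109 MB in memory block 1; 37 MB remain.
Put 108 MB in memory block 2; 148 MB remain.
Put 105 MB in memory block 2; 43 MB remain.
Put 99 MB in memory block 3; 157 MB remain.
Put 99 MB in memory block 3; 58 MB remain.
Put 97 MB in memory block 4; 159 MB remain.
Put 96 MB in memory block 4; 63 MB remain.
Put 95 MB in memory block 5; 161 MB remain.
Put 90 MB in memory block 5; 71 MB remain.
Put 89 MB in memory block 6; 167 MB remain.
Put 88 MB in memory block 6; 79 MB remain.
Final memory blocks: [110,109] [108,105] [99,99] [97,96] [95,90] [89,88].

6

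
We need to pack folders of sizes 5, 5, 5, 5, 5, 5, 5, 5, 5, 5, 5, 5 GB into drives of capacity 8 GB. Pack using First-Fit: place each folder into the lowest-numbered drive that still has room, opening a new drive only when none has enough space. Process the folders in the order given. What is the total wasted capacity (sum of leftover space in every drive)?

drive 1: place 5 GB, 3 GB left
drive 2: place 5 GB, 3 GB left
drive 3: place 5 GB, 3 GB left
drive 4: place 5 GB, 3 GB left
drive 5: place 5 GB, 3 GB left
drive 6: place 5 GB, 3 GB left
drive 7: place 5 GB, 3 GB left
drive 8: place 5 GB, 3 GB left
drive 9: place 5 GB, 3 GB left
drive 10: place 5 GB, 3 GB left
drive 11: place 5 GB, 3 GB left
drive 12: place 5 GB, 3 GB left
12 drives × 8 GB = 96 GB; used 60 GB; unused 36 GB.

36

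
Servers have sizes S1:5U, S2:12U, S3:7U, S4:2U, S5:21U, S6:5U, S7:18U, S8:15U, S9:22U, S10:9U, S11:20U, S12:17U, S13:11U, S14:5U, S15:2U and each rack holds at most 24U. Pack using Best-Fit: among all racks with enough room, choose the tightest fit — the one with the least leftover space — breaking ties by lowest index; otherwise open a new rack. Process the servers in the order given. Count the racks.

S1 (5U) → rack 1 (remaining 19U)
S2 (12U) → rack 1 (remaining 7U)
S3 (7U) → rack 1 (remaining 0U)
S4 (2U) → rack 2 (remaining 22U)
S5 (21U) → rack 2 (remaining 1U)
S6 (5U) → rack 3 (remaining 19U)
S7 (18U) → rack 3 (remaining 1U)
S8 (15U) → rack 4 (remaining 9U)
S9 (22U) → rack 5 (remaining 2U)
S10 (9U) → rack 4 (remaining 0U)
S11 (20U) → rack 6 (remaining 4U)
S12 (17U) → rack 7 (remaining 7U)
S13 (11U) → rack 8 (remaining 13U)
S14 (5U) → rack 7 (remaining 2U)
S15 (2U) → rack 5 (remaining 0U)
Final racks: [5,12,7] [2,21] [5,18] [15,9] [22,2] [20] [17,5] [11].

8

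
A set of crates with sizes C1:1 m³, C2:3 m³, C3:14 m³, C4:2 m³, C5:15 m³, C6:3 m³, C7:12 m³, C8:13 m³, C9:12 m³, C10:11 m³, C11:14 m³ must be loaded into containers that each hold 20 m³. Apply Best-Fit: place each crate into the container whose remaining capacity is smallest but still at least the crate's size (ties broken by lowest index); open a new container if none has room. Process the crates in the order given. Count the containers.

7

container 1: place C1 (1 m³), 19 m³ left
container 1: place C2 (3 m³), 16 m³ left
container 1: place C3 (14 m³), 2 m³ left
container 1: place C4 (2 m³), 0 m³ left
container 2: place C5 (15 m³), 5 m³ left
container 2: place C6 (3 m³), 2 m³ left
container 3: place C7 (12 m³), 8 m³ left
container 4: place C8 (13 m³), 7 m³ left
container 5: place C9 (12 m³), 8 m³ left
container 6: place C10 (11 m³), 9 m³ left
container 7: place C11 (14 m³), 6 m³ left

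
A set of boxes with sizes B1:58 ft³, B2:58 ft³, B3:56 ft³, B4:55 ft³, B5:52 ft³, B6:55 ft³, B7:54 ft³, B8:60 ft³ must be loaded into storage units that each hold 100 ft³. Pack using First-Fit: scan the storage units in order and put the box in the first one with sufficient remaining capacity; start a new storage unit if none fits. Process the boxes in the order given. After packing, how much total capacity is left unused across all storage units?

352

B1 (58 ft³) → storage unit 1 (remaining 42 ft³)
B2 (58 ft³) → storage unit 2 (remaining 42 ft³)
B3 (56 ft³) → storage unit 3 (remaining 44 ft³)
B4 (55 ft³) → storage unit 4 (remaining 45 ft³)
B5 (52 ft³) → storage unit 5 (remaining 48 ft³)
B6 (55 ft³) → storage unit 6 (remaining 45 ft³)
B7 (54 ft³) → storage unit 7 (remaining 46 ft³)
B8 (60 ft³) → storage unit 8 (remaining 40 ft³)
8 storage units × 100 ft³ = 800 ft³; used 448 ft³; unused 352 ft³.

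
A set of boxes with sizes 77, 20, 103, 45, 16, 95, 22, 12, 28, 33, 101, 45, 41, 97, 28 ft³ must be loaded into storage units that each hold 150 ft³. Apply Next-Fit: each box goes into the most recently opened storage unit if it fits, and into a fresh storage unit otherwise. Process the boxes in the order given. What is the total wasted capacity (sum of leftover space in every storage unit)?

287

Put 77 ft³ in storage unit 1; 73 ft³ remain.
Put 20 ft³ in storage unit 1; 53 ft³ remain.
Put 103 ft³ in storage unit 2; 47 ft³ remain.
Put 45 ft³ in storage unit 2; 2 ft³ remain.
Put 16 ft³ in storage unit 3; 134 ft³ remain.
Put 95 ft³ in storage unit 3; 39 ft³ remain.
Put 22 ft³ in storage unit 3; 17 ft³ remain.
Put 12 ft³ in storage unit 3; 5 ft³ remain.
Put 28 ft³ in storage unit 4; 122 ft³ remain.
Put 33 ft³ in storage unit 4; 89 ft³ remain.
Put 101 ft³ in storage unit 5; 49 ft³ remain.
Put 45 ft³ in storage unit 5; 4 ft³ remain.
Put 41 ft³ in storage unit 6; 109 ft³ remain.
Put 97 ft³ in storage unit 6; 12 ft³ remain.
Put 28 ft³ in storage unit 7; 122 ft³ remain.
7 storage units × 150 ft³ = 1050 ft³; used 763 ft³; unused 287 ft³.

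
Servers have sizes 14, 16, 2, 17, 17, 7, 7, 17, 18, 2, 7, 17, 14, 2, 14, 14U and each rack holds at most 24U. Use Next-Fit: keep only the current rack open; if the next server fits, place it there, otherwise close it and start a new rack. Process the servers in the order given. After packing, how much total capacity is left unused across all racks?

14U → rack 1 (remaining 10U)
16U → rack 2 (remaining 8U)
2U → rack 2 (remaining 6U)
17U → rack 3 (remaining 7U)
17U → rack 4 (remaining 7U)
7U → rack 4 (remaining 0U)
7U → rack 5 (remaining 17U)
17U → rack 5 (remaining 0U)
18U → rack 6 (remaining 6U)
2U → rack 6 (remaining 4U)
7U → rack 7 (remaining 17U)
17U → rack 7 (remaining 0U)
14U → rack 8 (remaining 10U)
2U → rack 8 (remaining 8U)
14U → rack 9 (remaining 10U)
14U → rack 10 (remaining 10U)
10 racks × 24U = 240U; used 185U; unused 55U.

55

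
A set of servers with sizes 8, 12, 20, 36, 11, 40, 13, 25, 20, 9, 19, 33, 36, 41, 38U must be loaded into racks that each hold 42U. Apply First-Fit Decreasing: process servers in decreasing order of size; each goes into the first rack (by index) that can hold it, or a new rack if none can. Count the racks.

10

Sorted descending: 41, 40, 38, 36, 36, 33, 25, 20, 20, 19, 13, 12, 11, 9, 8.
rack 1: place 41U, 1U left
rack 2: place 40U, 2U left
rack 3: place 38U, 4U left
rack 4: place 36U, 6U left
rack 5: place 36U, 6U left
rack 6: place 33U, 9U left
rack 7: place 25U, 17U left
rack 8: place 20U, 22U left
rack 8: place 20U, 2U left
rack 9: place 19U, 23U left
rack 7: place 13U, 4U left
rack 9: place 12U, 11U left
rack 9: place 11U, 0U left
rack 6: place 9U, 0U left
rack 10: place 8U, 34U left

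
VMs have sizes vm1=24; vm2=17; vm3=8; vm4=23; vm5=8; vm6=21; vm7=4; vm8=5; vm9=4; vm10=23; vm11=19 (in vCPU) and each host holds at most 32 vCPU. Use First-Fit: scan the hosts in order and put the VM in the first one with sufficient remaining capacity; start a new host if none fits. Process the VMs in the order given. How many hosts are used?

6

Put vm1 (24 vCPU) in host 1; 8 vCPU remain.
Put vm2 (17 vCPU) in host 2; 15 vCPU remain.
Put vm3 (8 vCPU) in host 1; 0 vCPU remain.
Put vm4 (23 vCPU) in host 3; 9 vCPU remain.
Put vm5 (8 vCPU) in host 2; 7 vCPU remain.
Put vm6 (21 vCPU) in host 4; 11 vCPU remain.
Put vm7 (4 vCPU) in host 2; 3 vCPU remain.
Put vm8 (5 vCPU) in host 3; 4 vCPU remain.
Put vm9 (4 vCPU) in host 3; 0 vCPU remain.
Put vm10 (23 vCPU) in host 5; 9 vCPU remain.
Put vm11 (19 vCPU) in host 6; 13 vCPU remain.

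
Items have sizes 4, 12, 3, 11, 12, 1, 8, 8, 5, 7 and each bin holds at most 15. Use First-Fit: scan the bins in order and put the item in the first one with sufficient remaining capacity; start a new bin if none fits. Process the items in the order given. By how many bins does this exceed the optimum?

1

First-Fit: [4,3,1,5] [12] [11] [12] [8,7] [8] → 6 bins.
Total size 71; any packing needs at least ⌈71/15⌉ = 5 bins.
An optimal packing achieves that bound: [12,3] [12,1] [11,4] [8,7] [8,5] → 5 bins.
Excess: 6 − 5 = 1.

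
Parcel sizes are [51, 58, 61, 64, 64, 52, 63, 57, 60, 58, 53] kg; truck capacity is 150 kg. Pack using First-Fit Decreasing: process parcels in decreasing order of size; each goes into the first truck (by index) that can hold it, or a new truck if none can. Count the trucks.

6

Sorted descending: 64, 64, 63, 61, 60, 58, 58, 57, 53, 52, 51.
truck 1: place 64 kg, 86 kg left
truck 1: place 64 kg, 22 kg left
truck 2: place 63 kg, 87 kg left
truck 2: place 61 kg, 26 kg left
truck 3: place 60 kg, 90 kg left
truck 3: place 58 kg, 32 kg left
truck 4: place 58 kg, 92 kg left
truck 4: place 57 kg, 35 kg left
truck 5: place 53 kg, 97 kg left
truck 5: place 52 kg, 45 kg left
truck 6: place 51 kg, 99 kg left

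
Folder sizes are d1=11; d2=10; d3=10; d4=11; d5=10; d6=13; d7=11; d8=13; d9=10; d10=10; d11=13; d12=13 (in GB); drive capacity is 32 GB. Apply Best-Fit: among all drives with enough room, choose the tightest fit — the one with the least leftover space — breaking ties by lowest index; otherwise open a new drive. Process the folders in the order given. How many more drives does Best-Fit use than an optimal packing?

Best-Fit: [11,10,10] [11,10,11] [13,13] [10,10] [13,13] → 5 drives.
Total size 135 GB; any packing needs at least ⌈135/32⌉ = 5 drives.
So 5 is already optimal.

0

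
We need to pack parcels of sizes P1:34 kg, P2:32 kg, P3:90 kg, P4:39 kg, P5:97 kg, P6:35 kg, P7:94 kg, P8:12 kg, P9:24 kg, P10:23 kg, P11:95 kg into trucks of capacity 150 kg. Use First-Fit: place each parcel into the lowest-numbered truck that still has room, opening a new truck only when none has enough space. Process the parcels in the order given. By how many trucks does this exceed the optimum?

1

First-Fit: [34,32,39,35] [90,12,24,23] [97] [94] [95] → 5 trucks.
Total size 575 kg; any packing needs at least ⌈575/150⌉ = 4 trucks.
An optimal packing achieves that bound: [97,39,12] [95,35] [94,32,24] [90,34,23] → 4 trucks.
Excess: 5 − 4 = 1.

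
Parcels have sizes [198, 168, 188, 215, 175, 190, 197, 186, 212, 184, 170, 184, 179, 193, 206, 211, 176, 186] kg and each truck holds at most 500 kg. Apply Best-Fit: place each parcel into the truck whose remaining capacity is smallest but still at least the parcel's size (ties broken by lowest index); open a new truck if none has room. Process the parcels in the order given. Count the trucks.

Put 198 kg in truck 1; 302 kg remain.
Put 168 kg in truck 1; 134 kg remain.
Put 188 kg in truck 2; 312 kg remain.
Put 215 kg in truck 2; 97 kg remain.
Put 175 kg in truck 3; 325 kg remain.
Put 190 kg in truck 3; 135 kg remain.
Put 197 kg in truck 4; 303 kg remain.
Put 186 kg in truck 4; 117 kg remain.
Put 212 kg in truck 5; 288 kg remain.
Put 184 kg in truck 5; 104 kg remain.
Put 170 kg in truck 6; 330 kg remain.
Put 184 kg in truck 6; 146 kg remain.
Put 179 kg in truck 7; 321 kg remain.
Put 193 kg in truck 7; 128 kg remain.
Put 206 kg in truck 8; 294 kg remain.
Put 211 kg in truck 8; 83 kg remain.
Put 176 kg in truck 9; 324 kg remain.
Put 186 kg in truck 9; 138 kg remain.

9 trucks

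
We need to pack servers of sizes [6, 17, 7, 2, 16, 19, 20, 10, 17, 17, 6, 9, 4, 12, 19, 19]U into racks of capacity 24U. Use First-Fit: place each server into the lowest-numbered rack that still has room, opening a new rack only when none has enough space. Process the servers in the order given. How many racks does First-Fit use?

10 racks

Put 6U in rack 1; 18U remain.
Put 17U in rack 1; 1U remain.
Put 7U in rack 2; 17U remain.
Put 2U in rack 2; 15U remain.
Put 16U in rack 3; 8U remain.
Put 19U in rack 4; 5U remain.
Put 20U in rack 5; 4U remain.
Put 10U in rack 2; 5U remain.
Put 17U in rack 6; 7U remain.
Put 17U in rack 7; 7U remain.
Put 6U in rack 3; 2U remain.
Put 9U in rack 8; 15U remain.
Put 4U in rack 2; 1U remain.
Put 12U in rack 8; 3U remain.
Put 19U in rack 9; 5U remain.
Put 19U in rack 10; 5U remain.
Final racks: [6,17] [7,2,10,4] [16,6] [19] [20] [17] [17] [9,12] [19] [19].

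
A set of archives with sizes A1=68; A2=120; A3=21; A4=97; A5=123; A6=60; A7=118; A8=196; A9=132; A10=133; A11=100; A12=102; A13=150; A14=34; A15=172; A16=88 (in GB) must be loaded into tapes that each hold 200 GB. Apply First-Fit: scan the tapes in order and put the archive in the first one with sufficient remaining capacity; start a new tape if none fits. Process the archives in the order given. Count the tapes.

11

A1 (68 GB) → tape 1 (remaining 132 GB)
A2 (120 GB) → tape 1 (remaining 12 GB)
A3 (21 GB) → tape 2 (remaining 179 GB)
A4 (97 GB) → tape 2 (remaining 82 GB)
A5 (123 GB) → tape 3 (remaining 77 GB)
A6 (60 GB) → tape 2 (remaining 22 GB)
A7 (118 GB) → tape 4 (remaining 82 GB)
A8 (196 GB) → tape 5 (remaining 4 GB)
A9 (132 GB) → tape 6 (remaining 68 GB)
A10 (133 GB) → tape 7 (remaining 67 GB)
A11 (100 GB) → tape 8 (remaining 100 GB)
A12 (102 GB) → tape 9 (remaining 98 GB)
A13 (150 GB) → tape 10 (remaining 50 GB)
A14 (34 GB) → tape 3 (remaining 43 GB)
A15 (172 GB) → tape 11 (remaining 28 GB)
A16 (88 GB) → tape 8 (remaining 12 GB)
Final tapes: [68,120] [21,97,60] [123,34] [118] [196] [132] [133] [100,88] [102] [150] [172].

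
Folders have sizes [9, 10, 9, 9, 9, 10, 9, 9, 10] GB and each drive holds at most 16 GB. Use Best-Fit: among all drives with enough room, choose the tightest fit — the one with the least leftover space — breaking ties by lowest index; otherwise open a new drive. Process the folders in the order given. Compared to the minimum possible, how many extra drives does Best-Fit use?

Best-Fit: [9] [10] [9] [9] [9] [10] [9] [9] [10] → 9 drives.
9 folders exceed 8 GB (half the capacity), and no two of those can share a drive, so at least 9 drives are needed.
So 9 is already optimal.

0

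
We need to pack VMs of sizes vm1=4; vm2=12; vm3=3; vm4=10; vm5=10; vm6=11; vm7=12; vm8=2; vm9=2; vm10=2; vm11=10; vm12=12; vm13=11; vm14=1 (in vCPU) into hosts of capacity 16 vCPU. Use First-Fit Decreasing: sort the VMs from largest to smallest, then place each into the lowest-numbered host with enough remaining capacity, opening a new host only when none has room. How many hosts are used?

Sorted descending: 12, 12, 12, 11, 11, 10, 10, 10, 4, 3, 2, 2, 2, 1.
12 vCPU → host 1 (remaining 4 vCPU)
12 vCPU → host 2 (remaining 4 vCPU)
12 vCPU → host 3 (remaining 4 vCPU)
11 vCPU → host 4 (remaining 5 vCPU)
11 vCPU → host 5 (remaining 5 vCPU)
10 vCPU → host 6 (remaining 6 vCPU)
10 vCPU → host 7 (remaining 6 vCPU)
10 vCPU → host 8 (remaining 6 vCPU)
4 vCPU → host 1 (remaining 0 vCPU)
3 vCPU → host 2 (remaining 1 vCPU)
2 vCPU → host 3 (remaining 2 vCPU)
2 vCPU → host 3 (remaining 0 vCPU)
2 vCPU → host 4 (remaining 3 vCPU)
1 vCPU → host 2 (remaining 0 vCPU)
Final hosts: [12,4] [12,3,1] [12,2,2] [11,2] [11] [10] [10] [10].

8 hosts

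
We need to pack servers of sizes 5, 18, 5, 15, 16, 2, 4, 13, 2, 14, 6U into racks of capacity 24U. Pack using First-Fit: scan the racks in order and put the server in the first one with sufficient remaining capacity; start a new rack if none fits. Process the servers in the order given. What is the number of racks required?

5U → rack 1 (remaining 19U)
18U → rack 1 (remaining 1U)
5U → rack 2 (remaining 19U)
15U → rack 2 (remaining 4U)
16U → rack 3 (remaining 8U)
2U → rack 2 (remaining 2U)
4U → rack 3 (remaining 4U)
13U → rack 4 (remaining 11U)
2U → rack 2 (remaining 0U)
14U → rack 5 (remaining 10U)
6U → rack 4 (remaining 5U)

5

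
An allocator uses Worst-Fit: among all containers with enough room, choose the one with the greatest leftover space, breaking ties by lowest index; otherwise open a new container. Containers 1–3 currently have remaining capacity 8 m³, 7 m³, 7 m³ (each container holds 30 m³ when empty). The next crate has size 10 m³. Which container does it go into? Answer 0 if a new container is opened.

0

No container has ≥ 10 m³ free, so a new container is opened.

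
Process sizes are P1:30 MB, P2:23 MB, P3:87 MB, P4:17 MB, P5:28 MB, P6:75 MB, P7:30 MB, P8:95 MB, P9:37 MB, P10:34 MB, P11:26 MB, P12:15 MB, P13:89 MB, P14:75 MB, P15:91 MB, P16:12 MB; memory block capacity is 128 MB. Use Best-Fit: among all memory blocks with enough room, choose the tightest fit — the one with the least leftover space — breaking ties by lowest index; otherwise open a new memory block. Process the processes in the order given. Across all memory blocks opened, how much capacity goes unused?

132

P1 (30 MB) → memory block 1 (remaining 98 MB)
P2 (23 MB) → memory block 1 (remaining 75 MB)
P3 (87 MB) → memory block 2 (remaining 41 MB)
P4 (17 MB) → memory block 2 (remaining 24 MB)
P5 (28 MB) → memory block 1 (remaining 47 MB)
P6 (75 MB) → memory block 3 (remaining 53 MB)
P7 (30 MB) → memory block 1 (remaining 17 MB)
P8 (95 MB) → memory block 4 (remaining 33 MB)
P9 (37 MB) → memory block 3 (remaining 16 MB)
P10 (34 MB) → memory block 5 (remaining 94 MB)
P11 (26 MB) → memory block 4 (remaining 7 MB)
P12 (15 MB) → memory block 3 (remaining 1 MB)
P13 (89 MB) → memory block 5 (remaining 5 MB)
P14 (75 MB) → memory block 6 (remaining 53 MB)
P15 (91 MB) → memory block 7 (remaining 37 MB)
P16 (12 MB) → memory block 1 (remaining 5 MB)
7 memory blocks × 128 MB = 896 MB; used 764 MB; unused 132 MB.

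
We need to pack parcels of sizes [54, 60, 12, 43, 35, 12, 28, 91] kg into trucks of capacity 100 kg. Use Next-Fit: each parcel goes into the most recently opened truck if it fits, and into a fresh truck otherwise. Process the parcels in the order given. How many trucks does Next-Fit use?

54 kg → truck 1 (remaining 46 kg)
60 kg → truck 2 (remaining 40 kg)
12 kg → truck 2 (remaining 28 kg)
43 kg → truck 3 (remaining 57 kg)
35 kg → truck 3 (remaining 22 kg)
12 kg → truck 3 (remaining 10 kg)
28 kg → truck 4 (remaining 72 kg)
91 kg → truck 5 (remaining 9 kg)
Final trucks: [54] [60,12] [43,35,12] [28] [91].

5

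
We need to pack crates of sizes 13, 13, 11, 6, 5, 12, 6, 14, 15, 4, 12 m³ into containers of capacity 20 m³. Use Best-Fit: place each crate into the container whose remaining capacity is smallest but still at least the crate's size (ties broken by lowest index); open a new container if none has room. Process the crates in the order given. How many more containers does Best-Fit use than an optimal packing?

0

Best-Fit: [13,6] [13,5] [11] [12,6] [14] [15,4] [12] → 7 containers.
7 crates exceed 10 m³ (half the capacity), and no two of those can share a container, so at least 7 containers are needed.
So 7 is already optimal.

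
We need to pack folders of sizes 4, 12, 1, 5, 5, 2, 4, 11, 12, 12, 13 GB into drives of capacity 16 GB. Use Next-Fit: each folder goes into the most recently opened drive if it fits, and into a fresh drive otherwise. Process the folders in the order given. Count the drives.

4 GB → drive 1 (remaining 12 GB)
12 GB → drive 1 (remaining 0 GB)
1 GB → drive 2 (remaining 15 GB)
5 GB → drive 2 (remaining 10 GB)
5 GB → drive 2 (remaining 5 GB)
2 GB → drive 2 (remaining 3 GB)
4 GB → drive 3 (remaining 12 GB)
11 GB → drive 3 (remaining 1 GB)
12 GB → drive 4 (remaining 4 GB)
12 GB → drive 5 (remaining 4 GB)
13 GB → drive 6 (remaining 3 GB)

6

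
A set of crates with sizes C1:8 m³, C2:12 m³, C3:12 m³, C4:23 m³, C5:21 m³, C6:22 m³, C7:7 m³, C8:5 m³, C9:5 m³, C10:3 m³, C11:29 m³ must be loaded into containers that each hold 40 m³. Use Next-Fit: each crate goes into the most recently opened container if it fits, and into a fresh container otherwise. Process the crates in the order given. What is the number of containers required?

container 1: place C1 (8 m³), 32 m³ left
container 1: place C2 (12 m³), 20 m³ left
container 1: place C3 (12 m³), 8 m³ left
container 2: place C4 (23 m³), 17 m³ left
container 3: place C5 (21 m³), 19 m³ left
container 4: place C6 (22 m³), 18 m³ left
container 4: place C7 (7 m³), 11 m³ left
container 4: place C8 (5 m³), 6 m³ left
container 4: place C9 (5 m³), 1 m³ left
container 5: place C10 (3 m³), 37 m³ left
container 5: place C11 (29 m³), 8 m³ left
Final containers: [8,12,12] [23] [21] [22,7,5,5] [3,29].

5 containers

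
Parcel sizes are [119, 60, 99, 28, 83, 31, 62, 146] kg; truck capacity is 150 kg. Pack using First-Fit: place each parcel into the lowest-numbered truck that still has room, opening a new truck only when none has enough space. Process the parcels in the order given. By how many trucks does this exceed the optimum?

First-Fit: [119,28] [60,83] [99,31] [62] [146] → 5 trucks.
Total size 628 kg; any packing needs at least ⌈628/150⌉ = 5 trucks.
So 5 is already optimal.

0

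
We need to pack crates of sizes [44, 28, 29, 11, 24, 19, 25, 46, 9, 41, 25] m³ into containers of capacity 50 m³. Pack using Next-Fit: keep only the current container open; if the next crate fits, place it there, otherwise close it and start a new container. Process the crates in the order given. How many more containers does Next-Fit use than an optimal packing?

Next-Fit: [44] [28] [29,11] [24,19] [25] [46] [9,41] [25] → 8 containers.
Total size 301 m³; any packing needs at least ⌈301/50⌉ = 7 containers.
An optimal packing achieves that bound: [46] [44] [41,9] [29,19] [28,11] [25,25] [24] → 7 containers.
Excess: 8 − 7 = 1.

1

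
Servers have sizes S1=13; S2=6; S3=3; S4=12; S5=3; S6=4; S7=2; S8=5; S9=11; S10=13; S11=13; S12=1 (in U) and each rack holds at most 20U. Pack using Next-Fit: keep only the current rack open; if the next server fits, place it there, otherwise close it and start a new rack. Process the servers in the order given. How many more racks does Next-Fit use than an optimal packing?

Next-Fit: [13,6] [3,12,3] [4,2,5] [11] [13] [13,1] → 6 racks.
Total size 86U; any packing needs at least ⌈86/20⌉ = 5 racks.
An optimal packing achieves that bound: [13,6,1] [13,5,2] [13,4,3] [12,3] [11] → 5 racks.
Excess: 6 − 5 = 1.

1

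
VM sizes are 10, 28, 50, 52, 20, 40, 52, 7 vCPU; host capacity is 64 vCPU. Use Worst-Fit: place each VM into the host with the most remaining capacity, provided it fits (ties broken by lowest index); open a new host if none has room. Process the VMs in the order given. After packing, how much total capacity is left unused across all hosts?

10 vCPU → host 1 (remaining 54 vCPU)
28 vCPU → host 1 (remaining 26 vCPU)
50 vCPU → host 2 (remaining 14 vCPU)
52 vCPU → host 3 (remaining 12 vCPU)
20 vCPU → host 1 (remaining 6 vCPU)
40 vCPU → host 4 (remaining 24 vCPU)
52 vCPU → host 5 (remaining 12 vCPU)
7 vCPU → host 4 (remaining 17 vCPU)
5 hosts × 64 vCPU = 320 vCPU; used 259 vCPU; unused 61 vCPU.

61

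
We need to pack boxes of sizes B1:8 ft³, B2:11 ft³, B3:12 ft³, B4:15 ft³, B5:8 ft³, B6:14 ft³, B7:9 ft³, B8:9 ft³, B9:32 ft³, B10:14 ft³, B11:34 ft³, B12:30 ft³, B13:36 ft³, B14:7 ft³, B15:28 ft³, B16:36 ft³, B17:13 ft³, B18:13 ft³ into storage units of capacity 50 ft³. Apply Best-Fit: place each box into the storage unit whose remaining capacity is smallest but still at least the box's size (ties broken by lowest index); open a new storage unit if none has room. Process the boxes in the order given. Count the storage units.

storage unit 1: place B1 (8 ft³), 42 ft³ left
storage unit 1: place B2 (11 ft³), 31 ft³ left
storage unit 1: place B3 (12 ft³), 19 ft³ left
storage unit 1: place B4 (15 ft³), 4 ft³ left
storage unit 2: place B5 (8 ft³), 42 ft³ left
storage unit 2: place B6 (14 ft³), 28 ft³ left
storage unit 2: place B7 (9 ft³), 19 ft³ left
storage unit 2: place B8 (9 ft³), 10 ft³ left
storage unit 3: place B9 (32 ft³), 18 ft³ left
storage unit 3: place B10 (14 ft³), 4 ft³ left
storage unit 4: place B11 (34 ft³), 16 ft³ left
storage unit 5: place B12 (30 ft³), 20 ft³ left
storage unit 6: place B13 (36 ft³), 14 ft³ left
storage unit 2: place B14 (7 ft³), 3 ft³ left
storage unit 7: place B15 (28 ft³), 22 ft³ left
storage unit 8: place B16 (36 ft³), 14 ft³ left
storage unit 6: place B17 (13 ft³), 1 ft³ left
storage unit 8: place B18 (13 ft³), 1 ft³ left

8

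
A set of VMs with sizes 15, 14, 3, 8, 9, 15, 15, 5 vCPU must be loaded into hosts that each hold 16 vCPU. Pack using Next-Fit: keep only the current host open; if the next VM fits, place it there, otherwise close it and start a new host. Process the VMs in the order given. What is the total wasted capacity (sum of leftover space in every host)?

28

Put 15 vCPU in host 1; 1 vCPU remain.
Put 14 vCPU in host 2; 2 vCPU remain.
Put 3 vCPU in host 3; 13 vCPU remain.
Put 8 vCPU in host 3; 5 vCPU remain.
Put 9 vCPU in host 4; 7 vCPU remain.
Put 15 vCPU in host 5; 1 vCPU remain.
Put 15 vCPU in host 6; 1 vCPU remain.
Put 5 vCPU in host 7; 11 vCPU remain.
7 hosts × 16 vCPU = 112 vCPU; used 84 vCPU; unused 28 vCPU.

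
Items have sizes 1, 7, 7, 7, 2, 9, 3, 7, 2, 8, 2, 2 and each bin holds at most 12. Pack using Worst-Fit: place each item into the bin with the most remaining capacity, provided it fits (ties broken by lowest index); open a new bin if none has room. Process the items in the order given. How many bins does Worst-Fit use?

6 bins

bin 1: place 1, 11 left
bin 1: place 7, 4 left
bin 2: place 7, 5 left
bin 3: place 7, 5 left
bin 2: place 2, 3 left
bin 4: place 9, 3 left
bin 3: place 3, 2 left
bin 5: place 7, 5 left
bin 5: place 2, 3 left
bin 6: place 8, 4 left
bin 1: place 2, 2 left
bin 6: place 2, 2 left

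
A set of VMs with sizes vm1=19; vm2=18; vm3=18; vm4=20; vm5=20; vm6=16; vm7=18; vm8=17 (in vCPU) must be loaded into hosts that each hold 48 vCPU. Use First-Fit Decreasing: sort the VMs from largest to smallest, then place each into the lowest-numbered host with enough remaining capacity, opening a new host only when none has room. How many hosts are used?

4 hosts

Sorted descending: 20, 20, 19, 18, 18, 18, 17, 16.
20 vCPU → host 1 (remaining 28 vCPU)
20 vCPU → host 1 (remaining 8 vCPU)
19 vCPU → host 2 (remaining 29 vCPU)
18 vCPU → host 2 (remaining 11 vCPU)
18 vCPU → host 3 (remaining 30 vCPU)
18 vCPU → host 3 (remaining 12 vCPU)
17 vCPU → host 4 (remaining 31 vCPU)
16 vCPU → host 4 (remaining 15 vCPU)
Final hosts: [20,20] [19,18] [18,18] [17,16].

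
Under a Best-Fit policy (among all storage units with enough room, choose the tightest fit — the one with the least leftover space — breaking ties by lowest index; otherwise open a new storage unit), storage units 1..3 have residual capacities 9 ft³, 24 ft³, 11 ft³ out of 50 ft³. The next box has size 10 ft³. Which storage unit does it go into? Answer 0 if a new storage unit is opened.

Storage units with room: storage unit 2 (24 ft³), storage unit 3 (11 ft³).
Tightest fit is storage unit 3 with 11 ft³ free.

3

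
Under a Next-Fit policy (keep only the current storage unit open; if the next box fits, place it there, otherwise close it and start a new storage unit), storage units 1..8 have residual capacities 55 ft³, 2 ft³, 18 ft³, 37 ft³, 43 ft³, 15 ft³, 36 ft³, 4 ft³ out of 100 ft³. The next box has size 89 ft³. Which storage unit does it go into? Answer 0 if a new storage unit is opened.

Next-Fit only looks at storage unit 8, which has 4 ft³ free.
89 ft³ does not fit, so a new storage unit is opened.

0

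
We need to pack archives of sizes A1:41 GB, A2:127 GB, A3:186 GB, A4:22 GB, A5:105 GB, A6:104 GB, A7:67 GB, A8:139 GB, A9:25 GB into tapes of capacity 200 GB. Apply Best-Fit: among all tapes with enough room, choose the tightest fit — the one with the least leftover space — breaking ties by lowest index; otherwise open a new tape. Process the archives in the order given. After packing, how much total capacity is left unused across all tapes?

Put A1 (41 GB) in tape 1; 159 GB remain.
Put A2 (127 GB) in tape 1; 32 GB remain.
Put A3 (186 GB) in tape 2; 14 GB remain.
Put A4 (22 GB) in tape 1; 10 GB remain.
Put A5 (105 GB) in tape 3; 95 GB remain.
Put A6 (104 GB) in tape 4; 96 GB remain.
Put A7 (67 GB) in tape 3; 28 GB remain.
Put A8 (139 GB) in tape 5; 61 GB remain.
Put A9 (25 GB) in tape 3; 3 GB remain.
5 tapes × 200 GB = 1000 GB; used 816 GB; unused 184 GB.

184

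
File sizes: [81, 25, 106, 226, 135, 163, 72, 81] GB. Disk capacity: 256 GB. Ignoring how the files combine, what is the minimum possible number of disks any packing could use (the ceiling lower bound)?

Total size = 81 + 25 + 106 + 226 + 135 + 163 + 72 + 81 = 889 GB.
⌈889 / 256⌉ = 4.

4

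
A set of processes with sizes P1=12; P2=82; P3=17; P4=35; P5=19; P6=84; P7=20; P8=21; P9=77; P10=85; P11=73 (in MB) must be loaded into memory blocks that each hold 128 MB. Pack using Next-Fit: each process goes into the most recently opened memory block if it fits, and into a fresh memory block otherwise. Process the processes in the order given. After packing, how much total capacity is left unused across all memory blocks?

Put P1 (12 MB) in memory block 1; 116 MB remain.
Put P2 (82 MB) in memory block 1; 34 MB remain.
Put P3 (17 MB) in memory block 1; 17 MB remain.
Put P4 (35 MB) in memory block 2; 93 MB remain.
Put P5 (19 MB) in memory block 2; 74 MB remain.
Put P6 (84 MB) in memory block 3; 44 MB remain.
Put P7 (20 MB) in memory block 3; 24 MB remain.
Put P8 (21 MB) in memory block 3; 3 MB remain.
Put P9 (77 MB) in memory block 4; 51 MB remain.
Put P10 (85 MB) in memory block 5; 43 MB remain.
Put P11 (73 MB) in memory block 6; 55 MB remain.
6 memory blocks × 128 MB = 768 MB; used 525 MB; unused 243 MB.

243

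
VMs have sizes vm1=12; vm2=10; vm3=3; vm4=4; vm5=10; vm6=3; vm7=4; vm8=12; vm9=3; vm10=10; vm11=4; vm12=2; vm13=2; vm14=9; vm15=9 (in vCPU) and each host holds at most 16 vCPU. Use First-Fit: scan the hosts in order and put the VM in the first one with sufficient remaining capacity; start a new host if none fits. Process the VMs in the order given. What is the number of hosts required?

7

Put vm1 (12 vCPU) in host 1; 4 vCPU remain.
Put vm2 (10 vCPU) in host 2; 6 vCPU remain.
Put vm3 (3 vCPU) in host 1; 1 vCPU remain.
Put vm4 (4 vCPU) in host 2; 2 vCPU remain.
Put vm5 (10 vCPU) in host 3; 6 vCPU remain.
Put vm6 (3 vCPU) in host 3; 3 vCPU remain.
Put vm7 (4 vCPU) in host 4; 12 vCPU remain.
Put vm8 (12 vCPU) in host 4; 0 vCPU remain.
Put vm9 (3 vCPU) in host 3; 0 vCPU remain.
Put vm10 (10 vCPU) in host 5; 6 vCPU remain.
Put vm11 (4 vCPU) in host 5; 2 vCPU remain.
Put vm12 (2 vCPU) in host 2; 0 vCPU remain.
Put vm13 (2 vCPU) in host 5; 0 vCPU remain.
Put vm14 (9 vCPU) in host 6; 7 vCPU remain.
Put vm15 (9 vCPU) in host 7; 7 vCPU remain.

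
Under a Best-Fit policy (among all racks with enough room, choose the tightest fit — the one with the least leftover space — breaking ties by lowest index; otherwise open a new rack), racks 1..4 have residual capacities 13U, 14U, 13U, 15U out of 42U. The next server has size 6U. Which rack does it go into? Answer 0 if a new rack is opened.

1

Racks with room: rack 1 (13U), rack 2 (14U), rack 3 (13U), rack 4 (15U).
Tightest fit is rack 1 with 13U free.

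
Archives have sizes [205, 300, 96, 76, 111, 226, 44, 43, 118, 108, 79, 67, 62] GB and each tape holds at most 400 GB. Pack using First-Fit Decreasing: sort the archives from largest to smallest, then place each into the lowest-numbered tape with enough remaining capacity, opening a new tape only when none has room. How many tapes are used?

4 tapes

Sorted descending: 300, 226, 205, 118, 111, 108, 96, 79, 76, 67, 62, 44, 43.
Put 300 GB in tape 1; 100 GB remain.
Put 226 GB in tape 2; 174 GB remain.
Put 205 GB in tape 3; 195 GB remain.
Put 118 GB in tape 2; 56 GB remain.
Put 111 GB in tape 3; 84 GB remain.
Put 108 GB in tape 4; 292 GB remain.
Put 96 GB in tape 1; 4 GB remain.
Put 79 GB in tape 3; 5 GB remain.
Put 76 GB in tape 4; 216 GB remain.
Put 67 GB in tape 4; 149 GB remain.
Put 62 GB in tape 4; 87 GB remain.
Put 44 GB in tape 2; 12 GB remain.
Put 43 GB in tape 4; 44 GB remain.
Final tapes: [300,96] [226,118,44] [205,111,79] [108,76,67,62,43].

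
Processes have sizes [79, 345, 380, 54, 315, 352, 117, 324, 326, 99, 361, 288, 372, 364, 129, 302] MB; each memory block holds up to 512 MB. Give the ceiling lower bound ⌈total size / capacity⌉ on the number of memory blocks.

9 memory blocks

Total size = 79 + 345 + 380 + 54 + 315 + 352 + 117 + 324 + 326 + 99 + 361 + 288 + 372 + 364 + 129 + 302 = 4207 MB.
⌈4207 / 512⌉ = 9.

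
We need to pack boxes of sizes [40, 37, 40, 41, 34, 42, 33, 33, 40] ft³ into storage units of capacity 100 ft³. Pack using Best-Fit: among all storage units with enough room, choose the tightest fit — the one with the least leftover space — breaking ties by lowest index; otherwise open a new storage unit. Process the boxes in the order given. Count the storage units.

5

Put 40 ft³ in storage unit 1; 60 ft³ remain.
Put 37 ft³ in storage unit 1; 23 ft³ remain.
Put 40 ft³ in storage unit 2; 60 ft³ remain.
Put 41 ft³ in storage unit 2; 19 ft³ remain.
Put 34 ft³ in storage unit 3; 66 ft³ remain.
Put 42 ft³ in storage unit 3; 24 ft³ remain.
Put 33 ft³ in storage unit 4; 67 ft³ remain.
Put 33 ft³ in storage unit 4; 34 ft³ remain.
Put 40 ft³ in storage unit 5; 60 ft³ remain.
Final storage units: [40,37] [40,41] [34,42] [33,33] [40].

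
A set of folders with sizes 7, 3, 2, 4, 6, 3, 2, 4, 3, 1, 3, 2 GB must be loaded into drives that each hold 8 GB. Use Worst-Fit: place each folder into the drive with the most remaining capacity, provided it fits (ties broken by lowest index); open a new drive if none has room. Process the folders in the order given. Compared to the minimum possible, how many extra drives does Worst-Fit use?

1

Worst-Fit: [7] [3,2,2] [4,3] [6,1] [4,3] [3,2] → 6 drives.
Total size 40 GB; any packing needs at least ⌈40/8⌉ = 5 drives.
An optimal packing achieves that bound: [7,1] [6,2] [4,4] [3,3,2] [3,3,2] → 5 drives.
Excess: 6 − 5 = 1.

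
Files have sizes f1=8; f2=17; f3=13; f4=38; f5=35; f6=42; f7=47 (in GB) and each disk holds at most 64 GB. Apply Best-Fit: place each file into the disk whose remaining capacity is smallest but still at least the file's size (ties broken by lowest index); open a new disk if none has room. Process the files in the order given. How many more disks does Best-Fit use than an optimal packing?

Best-Fit: [8,17,13] [38] [35] [42] [47] → 5 disks.
Total size 200 GB; any packing needs at least ⌈200/64⌉ = 4 disks.
An optimal packing achieves that bound: [47,17] [42,13,8] [38] [35] → 4 disks.
Excess: 5 − 4 = 1.

1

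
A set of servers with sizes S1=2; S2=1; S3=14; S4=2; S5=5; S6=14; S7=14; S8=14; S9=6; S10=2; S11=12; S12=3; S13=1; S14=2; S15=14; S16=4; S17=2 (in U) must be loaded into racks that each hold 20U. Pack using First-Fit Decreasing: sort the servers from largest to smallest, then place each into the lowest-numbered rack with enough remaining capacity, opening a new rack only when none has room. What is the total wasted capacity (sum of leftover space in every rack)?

Sorted descending: 14, 14, 14, 14, 14, 12, 6, 5, 4, 3, 2, 2, 2, 2, 2, 1, 1.
14U → rack 1 (remaining 6U)
14U → rack 2 (remaining 6U)
14U → rack 3 (remaining 6U)
14U → rack 4 (remaining 6U)
14U → rack 5 (remaining 6U)
12U → rack 6 (remaining 8U)
6U → rack 1 (remaining 0U)
5U → rack 2 (remaining 1U)
4U → rack 3 (remaining 2U)
3U → rack 4 (remaining 3U)
2U → rack 3 (remaining 0U)
2U → rack 4 (remaining 1U)
2U → rack 5 (remaining 4U)
2U → rack 5 (remaining 2U)
2U → rack 5 (remaining 0U)
1U → rack 2 (remaining 0U)
1U → rack 4 (remaining 0U)
6 racks × 20U = 120U; used 112U; unused 8U.

8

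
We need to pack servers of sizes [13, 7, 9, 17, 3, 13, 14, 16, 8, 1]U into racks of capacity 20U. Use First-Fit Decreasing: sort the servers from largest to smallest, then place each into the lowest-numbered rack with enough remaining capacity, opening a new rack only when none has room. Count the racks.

6

Sorted descending: 17, 16, 14, 13, 13, 9, 8, 7, 3, 1.
17U → rack 1 (remaining 3U)
16U → rack 2 (remaining 4U)
14U → rack 3 (remaining 6U)
13U → rack 4 (remaining 7U)
13U → rack 5 (remaining 7U)
9U → rack 6 (remaining 11U)
8U → rack 6 (remaining 3U)
7U → rack 4 (remaining 0U)
3U → rack 1 (remaining 0U)
1U → rack 2 (remaining 3U)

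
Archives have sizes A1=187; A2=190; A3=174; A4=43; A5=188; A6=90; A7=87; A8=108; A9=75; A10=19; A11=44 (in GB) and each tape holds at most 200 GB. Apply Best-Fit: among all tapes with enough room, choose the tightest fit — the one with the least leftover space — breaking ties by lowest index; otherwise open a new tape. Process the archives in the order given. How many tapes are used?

7

A1 (187 GB) → tape 1 (remaining 13 GB)
A2 (190 GB) → tape 2 (remaining 10 GB)
A3 (174 GB) → tape 3 (remaining 26 GB)
A4 (43 GB) → tape 4 (remaining 157 GB)
A5 (188 GB) → tape 5 (remaining 12 GB)
A6 (90 GB) → tape 4 (remaining 67 GB)
A7 (87 GB) → tape 6 (remaining 113 GB)
A8 (108 GB) → tape 6 (remaining 5 GB)
A9 (75 GB) → tape 7 (remaining 125 GB)
A10 (19 GB) → tape 3 (remaining 7 GB)
A11 (44 GB) → tape 4 (remaining 23 GB)
Final tapes: [187] [190] [174,19] [43,90,44] [188] [87,108] [75].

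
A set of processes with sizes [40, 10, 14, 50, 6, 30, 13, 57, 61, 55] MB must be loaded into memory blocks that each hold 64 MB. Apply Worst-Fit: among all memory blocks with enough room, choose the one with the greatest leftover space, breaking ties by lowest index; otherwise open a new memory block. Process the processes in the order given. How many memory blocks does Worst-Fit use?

Put 40 MB in memory block 1; 24 MB remain.
Put 10 MB in memory block 1; 14 MB remain.
Put 14 MB in memory block 1; 0 MB remain.
Put 50 MB in memory block 2; 14 MB remain.
Put 6 MB in memory block 2; 8 MB remain.
Put 30 MB in memory block 3; 34 MB remain.
Put 13 MB in memory block 3; 21 MB remain.
Put 57 MB in memory block 4; 7 MB remain.
Put 61 MB in memory block 5; 3 MB remain.
Put 55 MB in memory block 6; 9 MB remain.

6 memory blocks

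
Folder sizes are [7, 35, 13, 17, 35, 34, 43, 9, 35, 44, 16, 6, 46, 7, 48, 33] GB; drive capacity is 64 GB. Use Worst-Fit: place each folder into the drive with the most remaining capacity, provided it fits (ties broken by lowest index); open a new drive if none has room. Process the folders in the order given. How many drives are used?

Put 7 GB in drive 1; 57 GB remain.
Put 35 GB in drive 1; 22 GB remain.
Put 13 GB in drive 1; 9 GB remain.
Put 17 GB in drive 2; 47 GB remain.
Put 35 GB in drive 2; 12 GB remain.
Put 34 GB in drive 3; 30 GB remain.
Put 43 GB in drive 4; 21 GB remain.
Put 9 GB in drive 3; 21 GB remain.
Put 35 GB in drive 5; 29 GB remain.
Put 44 GB in drive 6; 20 GB remain.
Put 16 GB in drive 5; 13 GB remain.
Put 6 GB in drive 3; 15 GB remain.
Put 46 GB in drive 7; 18 GB remain.
Put 7 GB in drive 4; 14 GB remain.
Put 48 GB in drive 8; 16 GB remain.
Put 33 GB in drive 9; 31 GB remain.
Final drives: [7,35,13] [17,35] [34,9,6] [43,7] [35,16] [44] [46] [48] [33].

9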